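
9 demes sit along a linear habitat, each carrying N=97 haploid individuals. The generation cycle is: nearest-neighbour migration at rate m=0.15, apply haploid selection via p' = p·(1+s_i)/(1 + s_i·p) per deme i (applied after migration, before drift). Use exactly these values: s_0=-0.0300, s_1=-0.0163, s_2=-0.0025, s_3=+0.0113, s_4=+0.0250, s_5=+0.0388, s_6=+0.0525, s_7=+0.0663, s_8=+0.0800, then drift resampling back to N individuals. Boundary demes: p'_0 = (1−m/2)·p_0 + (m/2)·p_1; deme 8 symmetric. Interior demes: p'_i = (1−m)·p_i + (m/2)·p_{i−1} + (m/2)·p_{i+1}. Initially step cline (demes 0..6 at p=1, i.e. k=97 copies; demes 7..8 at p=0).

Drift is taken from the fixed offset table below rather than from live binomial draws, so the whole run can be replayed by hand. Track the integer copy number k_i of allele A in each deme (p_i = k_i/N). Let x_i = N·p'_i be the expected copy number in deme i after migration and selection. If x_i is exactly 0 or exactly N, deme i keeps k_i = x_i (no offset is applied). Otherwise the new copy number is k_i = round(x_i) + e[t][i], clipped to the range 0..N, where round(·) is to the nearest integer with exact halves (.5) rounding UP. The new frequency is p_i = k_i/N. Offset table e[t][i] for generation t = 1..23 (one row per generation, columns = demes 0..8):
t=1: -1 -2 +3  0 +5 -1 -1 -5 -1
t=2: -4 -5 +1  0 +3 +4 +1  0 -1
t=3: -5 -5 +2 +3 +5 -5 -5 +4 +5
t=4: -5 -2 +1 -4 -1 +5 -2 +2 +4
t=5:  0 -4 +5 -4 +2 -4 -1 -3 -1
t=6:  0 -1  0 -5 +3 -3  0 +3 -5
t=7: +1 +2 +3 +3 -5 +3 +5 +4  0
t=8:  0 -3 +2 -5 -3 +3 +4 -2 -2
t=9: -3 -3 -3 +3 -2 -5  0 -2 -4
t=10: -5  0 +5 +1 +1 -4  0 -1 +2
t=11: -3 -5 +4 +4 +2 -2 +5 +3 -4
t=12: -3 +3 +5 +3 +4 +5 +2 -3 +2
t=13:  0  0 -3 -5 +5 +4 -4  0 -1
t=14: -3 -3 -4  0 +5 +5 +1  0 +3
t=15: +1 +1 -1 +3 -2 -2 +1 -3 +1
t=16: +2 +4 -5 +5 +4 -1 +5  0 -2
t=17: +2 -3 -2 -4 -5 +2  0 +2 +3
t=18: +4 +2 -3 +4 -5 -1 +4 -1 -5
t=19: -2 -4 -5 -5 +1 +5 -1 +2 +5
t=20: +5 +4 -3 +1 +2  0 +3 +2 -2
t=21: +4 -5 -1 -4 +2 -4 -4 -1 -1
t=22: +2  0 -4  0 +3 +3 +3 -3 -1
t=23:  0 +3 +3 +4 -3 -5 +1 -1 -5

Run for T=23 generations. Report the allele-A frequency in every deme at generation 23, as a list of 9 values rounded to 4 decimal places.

t=0: k=[97 97 97 97 97 97 97 0 0]
t=1: x=[97.0000 97.0000 97.0000 97.0000 97.0000 97.0000 90.0619 7.7190 0.0000] k=[97 97 97 97 97 97 89 3 0]
t=2: x=[97.0000 97.0000 97.0000 97.0000 97.0000 96.4223 83.7465 9.7750 0.2430] k=[97 97 97 97 97 97 85 10 0]
t=3: x=[97.0000 97.0000 97.0000 97.0000 97.0000 96.1333 80.9714 15.7016 0.8095] k=[97 97 97 97 97 91 76 20 6]
t=4: x=[97.0000 97.0000 97.0000 97.0000 96.5609 90.5578 73.8392 24.3003 7.5700] k=[97 97 97 97 96 96 72 26 12]
t=5: x=[97.0000 97.0000 97.0000 96.9258 96.0974 94.3017 71.3275 29.7063 13.9439] k=[97 97 97 93 97 90 70 27 13]
t=6: x=[97.0000 97.0000 96.6993 93.6367 96.1950 89.2992 69.2986 30.5011 15.0002] k=[97 97 97 89 97 86 69 34 10]
t=7: x=[97.0000 97.0000 96.3985 90.2707 95.6093 85.9289 68.6867 36.2705 12.6212] k=[97 97 97 93 91 89 74 40 13]
t=8: x=[97.0000 97.0000 96.6993 93.1913 91.1375 88.3303 73.4982 42.0471 16.0284] k=[97 97 97 88 88 91 77 40 14]
t=9: x=[97.0000 97.0000 96.3233 88.7601 88.4201 89.9771 76.1255 42.3500 17.0023] k=[97 97 93 92 86 85 76 40 13]
t=10: x=[97.0000 96.6950 93.2159 91.6818 86.6064 84.8115 74.8614 42.1986 16.0284] k=[97 97 97 93 88 81 75 41 18]
t=11: x=[97.0000 97.0000 96.6993 92.9686 88.0526 81.5752 73.8148 43.3585 20.9620] k=[97 97 97 97 90 80 79 46 17]
t=12: x=[97.0000 97.0000 97.0000 96.4808 89.9384 81.1853 77.4121 47.8552 20.3866] k=[97 97 97 97 94 86 79 45 22]
t=13: x=[97.0000 97.0000 97.0000 96.7775 93.7045 86.4386 77.7759 47.3792 25.1313] k=[97 97 97 92 97 90 74 47 24]
t=14: x=[97.0000 97.0000 96.6241 92.7954 96.1218 89.5898 74.0826 48.8565 27.2058] k=[97 97 93 93 97 95 75 49 30]
t=15: x=[97.0000 96.6950 93.2911 93.3398 96.5609 93.7710 75.4207 51.0794 33.0816] k=[97 97 92 96 95 92 76 48 34]
t=16: x=[97.0000 96.6188 92.6646 95.6401 94.9013 91.2349 75.9554 50.6054 36.7905] k=[97 97 88 97 97 90 81 51 35]
t=17: x=[97.0000 96.3139 89.3323 96.3325 96.4877 90.0981 80.1494 53.5942 37.9626] k=[97 93 87 92 91 92 80 56 41]
t=18: x=[96.6908 92.7842 87.8042 91.6075 91.2843 91.2349 79.8349 58.1788 43.9675] k=[97 95 85 96 86 90 84 57 39]
t=19: x=[96.8454 94.3581 86.5517 94.4530 87.2683 89.5171 83.0474 59.1664 42.1745] k=[95 90 82 89 88 95 82 61 47]
t=20: x=[94.5534 89.6643 83.0952 88.4877 88.7875 93.6262 82.0583 62.9566 49.9159] k=[97 94 80 89 91 94 85 65 48]
t=21: x=[96.7681 93.1142 81.6928 88.5620 91.2109 93.2400 84.7338 66.5811 51.1388] k=[97 88 81 85 93 89 81 66 50]
t=22: x=[96.3043 88.0169 81.7929 85.4151 92.2136 88.9844 81.1647 67.2649 53.0556] k=[97 88 78 85 95 92 84 64 52]
t=23: x=[96.3043 87.7889 79.2387 85.3408 94.0954 91.8150 83.6983 65.9701 54.7436] k=[96 91 82 89 91 87 85 65 50]

[0.9897, 0.9381, 0.8454, 0.9175, 0.9381, 0.8969, 0.8763, 0.6701, 0.5155]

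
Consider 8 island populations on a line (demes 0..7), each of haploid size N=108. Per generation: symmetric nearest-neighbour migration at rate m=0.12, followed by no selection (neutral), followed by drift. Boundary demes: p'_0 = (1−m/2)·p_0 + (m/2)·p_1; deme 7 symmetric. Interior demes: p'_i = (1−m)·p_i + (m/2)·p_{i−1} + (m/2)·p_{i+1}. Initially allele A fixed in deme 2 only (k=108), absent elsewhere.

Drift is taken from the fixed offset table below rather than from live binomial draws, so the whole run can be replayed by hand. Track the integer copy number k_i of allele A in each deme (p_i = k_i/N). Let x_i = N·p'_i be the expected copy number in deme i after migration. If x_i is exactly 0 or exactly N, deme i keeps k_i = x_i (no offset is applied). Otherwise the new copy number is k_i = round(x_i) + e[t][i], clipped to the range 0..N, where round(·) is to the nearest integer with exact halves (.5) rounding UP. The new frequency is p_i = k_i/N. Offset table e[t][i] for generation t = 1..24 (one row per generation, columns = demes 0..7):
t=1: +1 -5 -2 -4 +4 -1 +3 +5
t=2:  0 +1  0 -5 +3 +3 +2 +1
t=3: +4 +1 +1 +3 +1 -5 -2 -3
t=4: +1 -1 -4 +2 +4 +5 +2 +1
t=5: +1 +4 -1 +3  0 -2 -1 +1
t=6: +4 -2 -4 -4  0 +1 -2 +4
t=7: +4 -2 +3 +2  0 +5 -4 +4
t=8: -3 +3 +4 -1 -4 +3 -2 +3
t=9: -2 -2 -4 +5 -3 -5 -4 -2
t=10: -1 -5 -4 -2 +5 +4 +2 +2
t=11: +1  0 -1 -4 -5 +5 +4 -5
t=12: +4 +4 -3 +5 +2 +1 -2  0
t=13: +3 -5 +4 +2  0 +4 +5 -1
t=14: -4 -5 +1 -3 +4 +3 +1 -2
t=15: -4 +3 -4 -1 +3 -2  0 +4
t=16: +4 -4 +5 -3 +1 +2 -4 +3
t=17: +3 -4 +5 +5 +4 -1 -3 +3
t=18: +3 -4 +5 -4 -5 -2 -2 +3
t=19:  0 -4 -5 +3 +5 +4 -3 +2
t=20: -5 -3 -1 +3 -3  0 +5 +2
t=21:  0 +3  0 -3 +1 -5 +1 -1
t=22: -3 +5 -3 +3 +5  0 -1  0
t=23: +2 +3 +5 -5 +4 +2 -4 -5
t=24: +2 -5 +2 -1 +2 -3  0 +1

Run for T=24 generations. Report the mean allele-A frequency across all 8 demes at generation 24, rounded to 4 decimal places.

t=0: k=[0 0 108 0 0 0 0 0]
t=1: x=[0.0000 6.4800 95.0400 6.4800 0.0000 0.0000 0.0000 0.0000] k=[0 1 93 2 0 0 0 0]
t=2: x=[0.0600 6.4600 82.0200 7.3400 0.1200 0.0000 0.0000 0.0000] k=[0 7 82 2 3 0 0 0]
t=3: x=[0.4200 11.0800 72.7000 6.8600 2.7600 0.1800 0.0000 0.0000] k=[4 12 74 10 4 0 0 0]
t=4: x=[4.4800 15.2400 66.4400 13.4800 4.1200 0.2400 0.0000 0.0000] k=[5 14 62 15 8 5 0 0]
t=5: x=[5.5400 16.3400 56.3000 17.4000 8.2400 4.8800 0.3000 0.0000] k=[7 20 55 20 8 3 0 0]
t=6: x=[7.7800 21.3200 50.8000 21.3800 8.4200 3.1200 0.1800 0.0000] k=[12 19 47 17 8 4 0 0]
t=7: x=[12.4200 20.2600 43.5200 18.2600 8.3000 4.0000 0.2400 0.0000] k=[16 18 47 20 8 9 0 0]
t=8: x=[16.1200 19.6200 43.6400 20.9000 8.7800 8.4000 0.5400 0.0000] k=[13 23 48 20 5 11 0 0]
t=9: x=[13.6000 23.9000 44.8200 20.7800 6.2600 9.9800 0.6600 0.0000] k=[12 22 41 26 3 5 0 0]
t=10: x=[12.6000 22.5400 38.9600 25.5200 4.5000 4.5800 0.3000 0.0000] k=[12 18 35 24 10 9 2 0]
t=11: x=[12.3600 18.6600 33.3200 23.8200 10.7800 8.6400 2.3000 0.1200] k=[13 19 32 20 6 14 6 0]
t=12: x=[13.3600 19.4200 30.5000 19.8800 7.3200 13.0400 6.1200 0.3600] k=[17 23 28 25 9 14 4 0]
t=13: x=[17.3600 22.9400 27.5200 24.2200 10.2600 13.1000 4.3600 0.2400] k=[20 18 32 26 10 17 9 0]
t=14: x=[19.8800 18.9600 30.8000 25.4000 11.3800 16.1000 8.9400 0.5400] k=[16 14 32 22 15 19 10 0]
t=15: x=[15.8800 15.2000 30.3200 22.1800 15.6600 18.2200 9.9400 0.6000] k=[12 18 26 21 19 16 10 5]
t=16: x=[12.3600 18.1200 25.2200 21.1800 18.9400 15.8200 10.0600 5.3000] k=[16 14 30 18 20 18 6 8]
t=17: x=[15.8800 15.0800 28.3200 18.8400 19.7600 17.4000 6.8400 7.8800] k=[19 11 33 24 24 16 4 11]
t=18: x=[18.5200 12.8000 31.1400 24.5400 23.5200 15.7600 5.1400 10.5800] k=[22 9 36 21 19 14 3 14]
t=19: x=[21.2200 11.4000 33.4800 21.7800 18.8200 13.6400 4.3200 13.3400] k=[21 7 28 25 24 18 1 15]
t=20: x=[20.1600 9.1000 26.5600 25.1200 23.7000 17.3400 2.8600 14.1600] k=[15 6 26 28 21 17 8 16]
t=21: x=[14.4600 7.7400 24.9200 27.4600 21.1800 16.7000 9.0200 15.5200] k=[14 11 25 24 22 12 10 15]
t=22: x=[13.8200 12.0200 24.1000 23.9400 21.5200 12.4800 10.4200 14.7000] k=[11 17 21 27 27 12 9 15]
t=23: x=[11.3600 16.8800 21.1200 26.6400 26.1000 12.7200 9.5400 14.6400] k=[13 20 26 22 30 15 6 10]
t=24: x=[13.4200 19.9400 25.4000 22.7200 28.6200 15.3600 6.7800 9.7600] k=[15 15 27 22 31 12 7 11]

0.1620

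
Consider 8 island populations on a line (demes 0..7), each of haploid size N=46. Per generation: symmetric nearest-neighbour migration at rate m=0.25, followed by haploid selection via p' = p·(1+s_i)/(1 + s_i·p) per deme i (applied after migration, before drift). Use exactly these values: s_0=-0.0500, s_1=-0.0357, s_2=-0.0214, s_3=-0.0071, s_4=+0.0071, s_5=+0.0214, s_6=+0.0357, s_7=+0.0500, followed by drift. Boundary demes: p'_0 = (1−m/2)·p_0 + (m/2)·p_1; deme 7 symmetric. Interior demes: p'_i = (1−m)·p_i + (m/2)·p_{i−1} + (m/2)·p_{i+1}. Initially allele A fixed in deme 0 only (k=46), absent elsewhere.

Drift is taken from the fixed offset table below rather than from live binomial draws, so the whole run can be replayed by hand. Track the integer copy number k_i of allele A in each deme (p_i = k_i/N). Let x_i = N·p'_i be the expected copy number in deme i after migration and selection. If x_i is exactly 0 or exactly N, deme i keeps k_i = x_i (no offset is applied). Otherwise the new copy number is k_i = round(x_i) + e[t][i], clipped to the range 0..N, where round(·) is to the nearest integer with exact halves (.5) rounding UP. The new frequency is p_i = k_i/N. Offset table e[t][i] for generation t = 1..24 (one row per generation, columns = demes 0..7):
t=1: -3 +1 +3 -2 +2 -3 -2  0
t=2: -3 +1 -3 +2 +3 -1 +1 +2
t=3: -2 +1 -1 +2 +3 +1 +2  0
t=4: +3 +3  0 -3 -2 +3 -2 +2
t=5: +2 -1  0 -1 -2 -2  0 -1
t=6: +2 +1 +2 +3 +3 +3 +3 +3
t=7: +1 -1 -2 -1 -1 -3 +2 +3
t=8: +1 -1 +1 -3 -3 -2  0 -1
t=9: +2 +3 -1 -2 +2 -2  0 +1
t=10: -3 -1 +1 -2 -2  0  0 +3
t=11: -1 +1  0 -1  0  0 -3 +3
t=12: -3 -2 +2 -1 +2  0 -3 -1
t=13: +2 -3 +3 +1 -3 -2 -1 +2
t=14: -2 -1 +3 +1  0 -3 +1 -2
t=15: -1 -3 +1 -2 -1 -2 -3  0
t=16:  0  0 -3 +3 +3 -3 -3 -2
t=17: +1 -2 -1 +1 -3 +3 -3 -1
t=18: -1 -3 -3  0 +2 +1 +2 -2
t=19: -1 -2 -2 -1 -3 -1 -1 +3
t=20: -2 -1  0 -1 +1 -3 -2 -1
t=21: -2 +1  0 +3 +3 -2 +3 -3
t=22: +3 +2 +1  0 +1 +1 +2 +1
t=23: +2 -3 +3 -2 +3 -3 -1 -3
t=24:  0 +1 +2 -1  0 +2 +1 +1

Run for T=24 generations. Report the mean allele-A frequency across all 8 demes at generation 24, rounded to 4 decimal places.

t=0: k=[46 0 0 0 0 0 0 0]
t=1: x=[39.9869 5.5696 0.0000 0.0000 0.0000 0.0000 0.0000 0.0000] k=[37 7 0 0 0 0 0 0]
t=2: x=[32.7719 9.5960 0.8566 0.0000 0.0000 0.0000 0.0000 0.0000] k=[30 11 0 0 0 0 0 0]
t=3: x=[27.0562 11.6804 1.3464 0.0000 0.0000 0.0000 0.0000 0.0000] k=[25 13 0 0 0 0 0 0]
t=4: x=[22.9102 12.5407 1.5914 0.0000 0.0000 0.0000 0.0000 0.0000] k=[26 16 2 0 0 0 0 0]
t=5: x=[24.1625 15.1286 3.4307 0.2482 0.0000 0.0000 0.0000 0.0000] k=[26 14 3 0 0 0 0 0]
t=6: x=[23.9118 13.7717 3.9217 0.3724 0.0000 0.0000 0.0000 0.0000] k=[26 15 6 3 0 0 0 0]
t=7: x=[24.0371 14.8817 6.6264 2.9801 0.3776 0.0000 0.0000 0.0000] k=[25 14 5 2 0 0 0 0]
t=8: x=[23.0353 13.8949 5.6420 2.1106 0.2518 0.0000 0.0000 0.0000] k=[24 13 7 0 0 0 0 0]
t=9: x=[22.0357 13.2790 6.7495 0.8689 0.0000 0.0000 0.0000 0.0000] k=[24 16 6 0 0 0 0 0]
t=10: x=[22.4103 15.3757 6.3802 0.7448 0.0000 0.0000 0.0000 0.0000] k=[19 14 7 0 0 0 0 0]
t=11: x=[17.8120 13.4021 6.8726 0.8689 0.0000 0.0000 0.0000 0.0000] k=[17 14 7 0 0 0 0 0]
t=12: x=[16.0844 13.1559 6.8726 0.8689 0.0000 0.0000 0.0000 0.0000] k=[13 11 9 0 0 0 0 0]
t=13: x=[12.2827 10.6986 7.9813 1.1172 0.0000 0.0000 0.0000 0.0000] k=[14 8 11 2 0 0 0 0]
t=14: x=[12.7714 8.8620 9.3380 2.8559 0.2518 0.0000 0.0000 0.0000] k=[11 8 12 4 0 0 0 0]
t=15: x=[10.2117 8.6175 10.3257 4.4712 0.5035 0.0000 0.0000 0.0000] k=[9 6 11 2 0 0 0 0]
t=16: x=[8.2713 6.7870 9.0912 2.8559 0.2518 0.0000 0.0000 0.0000] k=[8 7 6 6 3 0 0 0]
t=17: x=[7.5458 6.7870 6.0111 5.5899 3.0199 0.3830 0.0000 0.0000] k=[9 5 5 7 0 3 0 0]
t=18: x=[8.1503 5.3264 5.1502 5.8386 1.2586 2.2957 0.3883 0.0000] k=[7 2 2 6 3 3 2 0]
t=19: x=[6.0985 2.5365 2.4493 5.0926 3.3972 2.9326 1.9391 0.2624] k=[5 1 0 4 0 2 1 3]
t=20: x=[4.2960 1.3273 0.6118 2.9801 0.7552 1.6585 1.4226 2.8789] k=[2 0 1 2 2 0 0 2]
t=21: x=[1.6657 0.3617 0.9791 1.8622 1.7619 0.2553 0.2589 1.8340] k=[0 1 1 5 5 0 3 0]
t=22: x=[0.1188 0.8443 1.4689 4.4712 4.4031 1.0209 2.3263 0.3936] k=[3 3 2 4 5 2 4 1]
t=23: x=[2.8593 2.7786 2.3267 3.8498 4.5288 2.6779 3.4864 1.4416] k=[5 0 5 2 8 0 2 0]
t=24: x=[4.1761 1.2065 3.9217 3.1043 6.2883 1.2760 1.5517 0.2624] k=[4 2 6 2 6 3 3 1]

0.0734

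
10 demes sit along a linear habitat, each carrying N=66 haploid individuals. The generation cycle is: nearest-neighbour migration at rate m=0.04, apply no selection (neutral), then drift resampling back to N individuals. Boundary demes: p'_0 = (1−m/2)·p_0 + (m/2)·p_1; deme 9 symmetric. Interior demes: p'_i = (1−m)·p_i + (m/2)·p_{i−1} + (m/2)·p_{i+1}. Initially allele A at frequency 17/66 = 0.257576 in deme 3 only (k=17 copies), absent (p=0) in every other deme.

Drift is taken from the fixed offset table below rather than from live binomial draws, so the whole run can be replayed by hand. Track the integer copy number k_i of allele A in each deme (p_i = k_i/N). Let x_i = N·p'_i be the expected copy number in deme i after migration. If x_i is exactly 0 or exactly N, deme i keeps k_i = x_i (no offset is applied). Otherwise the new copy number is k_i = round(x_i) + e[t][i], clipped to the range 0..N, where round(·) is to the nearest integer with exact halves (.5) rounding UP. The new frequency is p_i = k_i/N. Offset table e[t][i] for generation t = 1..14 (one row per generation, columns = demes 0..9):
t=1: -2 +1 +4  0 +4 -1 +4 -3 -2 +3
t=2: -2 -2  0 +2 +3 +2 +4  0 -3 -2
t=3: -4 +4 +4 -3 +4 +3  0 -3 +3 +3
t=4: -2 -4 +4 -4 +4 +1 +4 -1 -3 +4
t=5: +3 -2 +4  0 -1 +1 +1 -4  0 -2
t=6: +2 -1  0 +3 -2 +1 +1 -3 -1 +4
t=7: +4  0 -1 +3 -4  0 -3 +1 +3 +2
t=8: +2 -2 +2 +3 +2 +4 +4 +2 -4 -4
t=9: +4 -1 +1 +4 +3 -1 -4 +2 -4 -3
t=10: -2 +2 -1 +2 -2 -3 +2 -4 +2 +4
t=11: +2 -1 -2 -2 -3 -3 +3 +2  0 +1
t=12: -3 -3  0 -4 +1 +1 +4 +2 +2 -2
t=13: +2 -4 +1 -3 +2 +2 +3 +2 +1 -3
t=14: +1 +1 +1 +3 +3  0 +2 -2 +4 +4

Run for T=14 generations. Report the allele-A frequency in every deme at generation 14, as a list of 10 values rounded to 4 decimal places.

[0.0000, 0.0152, 0.2576, 0.3030, 0.2121, 0.1212, 0.2576, 0.0758, 0.1364, 0.0606]

t=0: k=[0 0 0 17 0 0 0 0 0 0]
t=1: x=[0.0000 0.0000 0.3400 16.3200 0.3400 0.0000 0.0000 0.0000 0.0000 0.0000] k=[0 0 4 16 4 0 0 0 0 0]
t=2: x=[0.0000 0.0800 4.1600 15.5200 4.1600 0.0800 0.0000 0.0000 0.0000 0.0000] k=[0 0 4 18 7 2 0 0 0 0]
t=3: x=[0.0000 0.0800 4.2000 17.5000 7.1200 2.0600 0.0400 0.0000 0.0000 0.0000] k=[0 4 8 15 11 5 0 0 0 0]
t=4: x=[0.0800 4.0000 8.0600 14.7800 10.9600 5.0200 0.1000 0.0000 0.0000 0.0000] k=[0 0 12 11 15 6 4 0 0 0]
t=5: x=[0.0000 0.2400 11.7400 11.1000 14.7400 6.1400 3.9600 0.0800 0.0000 0.0000] k=[0 0 16 11 14 7 5 0 0 0]
t=6: x=[0.0000 0.3200 15.5800 11.1600 13.8000 7.1000 4.9400 0.1000 0.0000 0.0000] k=[0 0 16 14 12 8 6 0 0 0]
t=7: x=[0.0000 0.3200 15.6400 14.0000 11.9600 8.0400 5.9200 0.1200 0.0000 0.0000] k=[0 0 15 17 8 8 3 1 0 0]
t=8: x=[0.0000 0.3000 14.7400 16.7800 8.1800 7.9000 3.0600 1.0200 0.0200 0.0000] k=[0 0 17 20 10 12 7 3 0 0]
t=9: x=[0.0000 0.3400 16.7200 19.7400 10.2400 11.8600 7.0200 3.0200 0.0600 0.0000] k=[0 0 18 24 13 11 3 5 0 0]
t=10: x=[0.0000 0.3600 17.7600 23.6600 13.1800 10.8800 3.2000 4.8600 0.1000 0.0000] k=[0 2 17 26 11 8 5 1 2 0]
t=11: x=[0.0400 2.2600 16.8800 25.5200 11.2400 8.0000 4.9800 1.1000 1.9400 0.0400] k=[2 1 15 24 8 5 8 3 2 1]
t=12: x=[1.9800 1.3000 14.9000 23.5000 8.2600 5.1200 7.8400 3.0800 2.0000 1.0200] k=[0 0 15 20 9 6 12 5 4 0]
t=13: x=[0.0000 0.3000 14.8000 19.6800 9.1600 6.1800 11.7400 5.1200 3.9400 0.0800] k=[0 0 16 17 11 8 15 7 5 0]
t=14: x=[0.0000 0.3200 15.7000 16.8600 11.0600 8.2000 14.7000 7.1200 4.9400 0.1000] k=[0 1 17 20 14 8 17 5 9 4]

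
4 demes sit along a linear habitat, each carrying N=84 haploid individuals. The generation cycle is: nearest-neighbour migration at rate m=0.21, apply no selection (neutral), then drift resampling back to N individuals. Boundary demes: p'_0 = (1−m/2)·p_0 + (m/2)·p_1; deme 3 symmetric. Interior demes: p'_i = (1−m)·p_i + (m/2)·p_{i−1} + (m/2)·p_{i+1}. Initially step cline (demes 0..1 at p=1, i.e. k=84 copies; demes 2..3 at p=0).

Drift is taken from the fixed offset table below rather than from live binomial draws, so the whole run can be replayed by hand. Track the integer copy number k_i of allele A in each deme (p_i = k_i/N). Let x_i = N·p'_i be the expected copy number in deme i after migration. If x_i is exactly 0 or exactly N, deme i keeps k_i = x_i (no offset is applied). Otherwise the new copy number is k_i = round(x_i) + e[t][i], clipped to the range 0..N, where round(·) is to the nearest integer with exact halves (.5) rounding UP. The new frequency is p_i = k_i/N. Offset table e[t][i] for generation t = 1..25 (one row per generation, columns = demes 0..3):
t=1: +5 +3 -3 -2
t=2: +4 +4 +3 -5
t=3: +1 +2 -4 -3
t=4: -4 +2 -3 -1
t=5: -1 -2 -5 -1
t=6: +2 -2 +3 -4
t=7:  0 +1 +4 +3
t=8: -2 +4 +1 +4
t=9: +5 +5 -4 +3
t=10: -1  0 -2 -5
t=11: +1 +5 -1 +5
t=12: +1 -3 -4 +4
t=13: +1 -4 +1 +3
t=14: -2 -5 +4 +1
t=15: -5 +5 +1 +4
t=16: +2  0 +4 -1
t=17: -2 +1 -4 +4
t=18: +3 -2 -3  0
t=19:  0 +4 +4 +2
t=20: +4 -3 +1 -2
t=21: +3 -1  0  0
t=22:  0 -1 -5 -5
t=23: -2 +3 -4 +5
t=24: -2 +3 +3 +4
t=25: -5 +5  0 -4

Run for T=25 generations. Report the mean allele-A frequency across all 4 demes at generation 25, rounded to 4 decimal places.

0.5893

t=0: k=[84 84 0 0]
t=1: x=[84.0000 75.1800 8.8200 0.0000] k=[84 78 6 0]
t=2: x=[83.3700 71.0700 12.9300 0.6300] k=[84 75 16 0]
t=3: x=[83.0550 69.7500 20.5150 1.6800] k=[84 72 17 0]
t=4: x=[82.7400 67.4850 20.9900 1.7850] k=[79 69 18 1]
t=5: x=[77.9500 64.6950 21.5700 2.7850] k=[77 63 17 2]
t=6: x=[75.5300 59.6400 20.2550 3.5750] k=[78 58 23 0]
t=7: x=[75.9000 56.4250 24.2600 2.4150] k=[76 57 28 5]
t=8: x=[74.0050 55.9500 28.6300 7.4150] k=[72 60 30 11]
t=9: x=[70.7400 58.1100 31.1550 12.9950] k=[76 63 27 16]
t=10: x=[74.6350 60.5850 29.6250 17.1550] k=[74 61 28 12]
t=11: x=[72.6350 58.9000 29.7850 13.6800] k=[74 64 29 19]
t=12: x=[72.9500 61.3750 31.6250 20.0500] k=[74 58 28 24]
t=13: x=[72.3200 56.5300 30.7300 24.4200] k=[73 53 32 27]
t=14: x=[70.9000 52.8950 33.6800 27.5250] k=[69 48 38 29]
t=15: x=[66.7950 49.1550 38.1050 29.9450] k=[62 54 39 34]
t=16: x=[61.1600 53.2650 40.0500 34.5250] k=[63 53 44 34]
t=17: x=[61.9500 53.1050 43.8950 35.0500] k=[60 54 40 39]
t=18: x=[59.3700 53.1600 41.3650 39.1050] k=[62 51 38 39]
t=19: x=[60.8450 50.7900 39.4700 38.8950] k=[61 55 43 41]
t=20: x=[60.3700 54.3700 44.0500 41.2100] k=[64 51 45 39]
t=21: x=[62.6350 51.7350 45.0000 39.6300] k=[66 51 45 40]
t=22: x=[64.4250 51.9450 45.1050 40.5250] k=[64 51 40 36]
t=23: x=[62.6350 51.2100 40.7350 36.4200] k=[61 54 37 41]
t=24: x=[60.2650 52.9500 39.2050 40.5800] k=[58 56 42 45]
t=25: x=[57.7900 54.7400 43.7850 44.6850] k=[53 60 44 41]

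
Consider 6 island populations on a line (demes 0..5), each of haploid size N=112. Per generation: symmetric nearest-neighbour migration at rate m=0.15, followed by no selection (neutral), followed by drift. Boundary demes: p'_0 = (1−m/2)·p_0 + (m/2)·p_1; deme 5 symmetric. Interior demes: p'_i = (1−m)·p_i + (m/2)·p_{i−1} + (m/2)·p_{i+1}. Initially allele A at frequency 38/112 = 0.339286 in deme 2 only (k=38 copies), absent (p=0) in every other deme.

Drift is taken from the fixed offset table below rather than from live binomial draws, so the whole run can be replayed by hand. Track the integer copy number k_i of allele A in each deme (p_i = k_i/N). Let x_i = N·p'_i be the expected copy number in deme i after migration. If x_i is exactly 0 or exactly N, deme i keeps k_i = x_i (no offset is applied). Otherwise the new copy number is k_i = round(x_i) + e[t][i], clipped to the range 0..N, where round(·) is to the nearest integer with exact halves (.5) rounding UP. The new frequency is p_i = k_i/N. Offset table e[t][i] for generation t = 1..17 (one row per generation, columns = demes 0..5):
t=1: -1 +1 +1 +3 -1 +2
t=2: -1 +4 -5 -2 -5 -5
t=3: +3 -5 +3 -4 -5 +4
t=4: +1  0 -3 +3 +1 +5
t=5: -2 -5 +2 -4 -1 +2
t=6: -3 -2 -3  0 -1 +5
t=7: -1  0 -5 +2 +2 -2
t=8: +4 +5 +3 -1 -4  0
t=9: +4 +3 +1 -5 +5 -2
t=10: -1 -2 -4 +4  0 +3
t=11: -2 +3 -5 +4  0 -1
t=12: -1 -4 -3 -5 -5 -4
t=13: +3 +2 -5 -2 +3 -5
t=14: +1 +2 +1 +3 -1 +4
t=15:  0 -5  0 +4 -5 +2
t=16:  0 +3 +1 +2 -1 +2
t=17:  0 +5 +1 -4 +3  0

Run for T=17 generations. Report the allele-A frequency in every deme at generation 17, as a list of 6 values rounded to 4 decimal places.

[0.0714, 0.0982, 0.0536, 0.0357, 0.0357, 0.0625]

t=0: k=[0 0 38 0 0 0]
t=1: x=[0.0000 2.8500 32.3000 2.8500 0.0000 0.0000] k=[0 4 33 6 0 0]
t=2: x=[0.3000 5.8750 28.8000 7.5750 0.4500 0.0000] k=[0 10 24 6 0 0]
t=3: x=[0.7500 10.3000 21.6000 6.9000 0.4500 0.0000] k=[4 5 25 3 0 0]
t=4: x=[4.0750 6.4250 21.8500 4.4250 0.2250 0.0000] k=[5 6 19 7 1 0]
t=5: x=[5.0750 6.9000 17.1250 7.4500 1.3750 0.0750] k=[3 2 19 3 0 2]
t=6: x=[2.9250 3.3500 16.5250 3.9750 0.3750 1.8500] k=[0 1 14 4 0 7]
t=7: x=[0.0750 1.9000 12.2750 4.4500 0.8250 6.4750] k=[0 2 7 6 3 4]
t=8: x=[0.1500 2.2250 6.5500 5.8500 3.3000 3.9250] k=[4 7 10 5 0 4]
t=9: x=[4.2250 7.0000 9.4000 5.0000 0.6750 3.7000] k=[8 10 10 0 6 2]
t=10: x=[8.1500 9.8500 9.2500 1.2000 5.2500 2.3000] k=[7 8 5 5 5 5]
t=11: x=[7.0750 7.7000 5.2250 5.0000 5.0000 5.0000] k=[5 11 0 9 5 4]
t=12: x=[5.4500 9.7250 1.5000 8.0250 5.2250 4.0750] k=[4 6 0 3 0 0]
t=13: x=[4.1500 5.4000 0.6750 2.5500 0.2250 0.0000] k=[7 7 0 1 3 0]
t=14: x=[7.0000 6.4750 0.6000 1.0750 2.6250 0.2250] k=[8 8 2 4 2 4]
t=15: x=[8.0000 7.5500 2.6000 3.7000 2.3000 3.8500] k=[8 3 3 8 0 6]
t=16: x=[7.6250 3.3750 3.3750 7.0250 1.0500 5.5500] k=[8 6 4 9 0 8]
t=17: x=[7.8500 6.0000 4.5250 7.9500 1.2750 7.4000] k=[8 11 6 4 4 7]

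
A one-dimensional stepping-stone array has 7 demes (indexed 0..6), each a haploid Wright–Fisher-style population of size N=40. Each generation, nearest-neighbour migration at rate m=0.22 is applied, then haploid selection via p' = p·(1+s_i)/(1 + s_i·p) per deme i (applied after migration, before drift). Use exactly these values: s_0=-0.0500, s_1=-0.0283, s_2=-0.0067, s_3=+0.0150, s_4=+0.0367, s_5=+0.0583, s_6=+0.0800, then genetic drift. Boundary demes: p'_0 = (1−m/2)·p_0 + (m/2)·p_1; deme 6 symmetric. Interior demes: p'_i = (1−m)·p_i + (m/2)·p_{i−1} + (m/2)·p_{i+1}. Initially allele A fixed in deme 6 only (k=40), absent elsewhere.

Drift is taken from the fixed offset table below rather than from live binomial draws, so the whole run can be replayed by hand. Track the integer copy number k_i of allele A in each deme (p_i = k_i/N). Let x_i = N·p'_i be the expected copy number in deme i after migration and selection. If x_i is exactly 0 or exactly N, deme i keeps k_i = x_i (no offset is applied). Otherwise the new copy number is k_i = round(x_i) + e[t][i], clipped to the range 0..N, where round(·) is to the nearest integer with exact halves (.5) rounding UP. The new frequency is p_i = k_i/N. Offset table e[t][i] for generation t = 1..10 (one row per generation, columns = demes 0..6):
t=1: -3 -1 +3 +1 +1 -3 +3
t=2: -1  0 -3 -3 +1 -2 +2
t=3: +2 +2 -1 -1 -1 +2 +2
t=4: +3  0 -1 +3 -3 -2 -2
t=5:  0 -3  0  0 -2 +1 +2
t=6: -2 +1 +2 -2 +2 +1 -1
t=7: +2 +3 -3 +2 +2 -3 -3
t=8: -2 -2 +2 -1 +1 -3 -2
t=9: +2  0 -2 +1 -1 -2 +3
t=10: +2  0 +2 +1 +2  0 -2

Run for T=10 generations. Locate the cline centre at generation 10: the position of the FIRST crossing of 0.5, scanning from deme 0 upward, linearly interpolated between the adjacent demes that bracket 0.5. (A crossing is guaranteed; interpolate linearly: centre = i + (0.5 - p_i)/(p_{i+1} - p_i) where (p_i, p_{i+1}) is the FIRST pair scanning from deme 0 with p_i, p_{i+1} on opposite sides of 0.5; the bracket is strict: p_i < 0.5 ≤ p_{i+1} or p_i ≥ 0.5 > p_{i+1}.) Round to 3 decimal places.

5.800

t=0: k=[0 0 0 0 0 0 40]
t=1: x=[0.0000 0.0000 0.0000 0.0000 0.0000 4.6268 35.8925] k=[0 0 0 0 0 2 39]
t=2: x=[0.0000 0.0000 0.0000 0.0000 0.2280 6.1387 35.2611] k=[0 0 0 0 1 4 37]
t=3: x=[0.0000 0.0000 0.0000 0.1116 1.2634 7.6443 33.7848] k=[0 0 0 0 0 10 36]
t=4: x=[0.0000 0.0000 0.0000 0.0000 1.1392 12.2359 33.5664] k=[0 0 0 0 0 10 32]
t=5: x=[0.0000 0.0000 0.0000 0.0000 1.1392 11.7855 30.1620] k=[0 0 0 0 0 13 32]
t=6: x=[0.0000 0.0000 0.0000 0.0000 1.4805 14.1742 30.4795] k=[0 0 0 0 3 15 29]
t=7: x=[0.0000 0.0000 0.0000 0.3349 4.1213 15.7578 28.1128] k=[0 0 0 2 6 13 25]
t=8: x=[0.0000 0.0000 0.2185 2.2514 6.5244 14.0622 24.4180] k=[0 0 2 1 8 11 22]
t=9: x=[0.0000 0.2138 1.6593 1.9069 7.7835 12.3586 21.5569] k=[0 0 0 3 7 10 25]
t=10: x=[0.0000 0.0000 0.3278 3.1530 7.0980 11.7855 24.0929] k=[0 0 2 4 9 12 22]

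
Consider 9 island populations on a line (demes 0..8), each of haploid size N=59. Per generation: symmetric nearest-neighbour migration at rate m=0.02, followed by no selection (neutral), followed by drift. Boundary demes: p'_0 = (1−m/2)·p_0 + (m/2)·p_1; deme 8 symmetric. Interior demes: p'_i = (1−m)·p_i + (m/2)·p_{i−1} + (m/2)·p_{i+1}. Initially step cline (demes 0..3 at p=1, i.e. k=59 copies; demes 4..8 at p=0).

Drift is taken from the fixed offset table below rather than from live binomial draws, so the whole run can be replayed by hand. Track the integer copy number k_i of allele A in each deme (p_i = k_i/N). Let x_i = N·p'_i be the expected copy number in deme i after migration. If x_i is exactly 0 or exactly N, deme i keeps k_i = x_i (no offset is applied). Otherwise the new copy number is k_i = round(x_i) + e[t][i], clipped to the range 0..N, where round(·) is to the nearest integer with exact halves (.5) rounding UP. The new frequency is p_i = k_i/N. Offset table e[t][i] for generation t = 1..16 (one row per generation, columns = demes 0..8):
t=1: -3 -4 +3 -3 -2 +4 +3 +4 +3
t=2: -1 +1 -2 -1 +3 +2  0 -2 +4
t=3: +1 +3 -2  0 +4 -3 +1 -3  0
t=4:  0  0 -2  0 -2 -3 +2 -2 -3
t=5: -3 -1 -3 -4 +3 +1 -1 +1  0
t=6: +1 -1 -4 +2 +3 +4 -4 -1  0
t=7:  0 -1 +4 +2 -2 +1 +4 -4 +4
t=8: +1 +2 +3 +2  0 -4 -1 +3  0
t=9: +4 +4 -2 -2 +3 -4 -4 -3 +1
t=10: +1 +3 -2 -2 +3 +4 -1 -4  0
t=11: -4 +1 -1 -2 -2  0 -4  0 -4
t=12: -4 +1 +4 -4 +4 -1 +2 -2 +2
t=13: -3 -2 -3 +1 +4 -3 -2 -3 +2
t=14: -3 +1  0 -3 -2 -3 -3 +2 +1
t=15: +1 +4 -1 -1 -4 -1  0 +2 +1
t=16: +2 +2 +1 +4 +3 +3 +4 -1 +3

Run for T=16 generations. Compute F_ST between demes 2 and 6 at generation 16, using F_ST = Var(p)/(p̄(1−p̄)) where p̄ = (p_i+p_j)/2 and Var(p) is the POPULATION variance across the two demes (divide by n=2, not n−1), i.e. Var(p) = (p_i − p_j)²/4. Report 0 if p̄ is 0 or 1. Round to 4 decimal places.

t=0: k=[59 59 59 59 0 0 0 0 0]
t=1: x=[59.0000 59.0000 59.0000 58.4100 0.5900 0.0000 0.0000 0.0000 0.0000] k=[59 59 59 55 0 0 0 0 0]
t=2: x=[59.0000 59.0000 58.9600 54.4900 0.5500 0.0000 0.0000 0.0000 0.0000] k=[59 59 57 53 4 0 0 0 0]
t=3: x=[59.0000 58.9800 56.9800 52.5500 4.4500 0.0400 0.0000 0.0000 0.0000] k=[59 59 55 53 8 0 0 0 0]
t=4: x=[59.0000 58.9600 55.0200 52.5700 8.3700 0.0800 0.0000 0.0000 0.0000] k=[59 59 53 53 6 0 0 0 0]
t=5: x=[59.0000 58.9400 53.0600 52.5300 6.4100 0.0600 0.0000 0.0000 0.0000] k=[59 58 50 49 9 1 0 0 0]
t=6: x=[58.9900 57.9300 50.0700 48.6100 9.3200 1.0700 0.0100 0.0000 0.0000] k=[59 57 46 51 12 5 0 0 0]
t=7: x=[58.9800 56.9100 46.1600 50.5600 12.3200 5.0200 0.0500 0.0000 0.0000] k=[59 56 50 53 10 6 4 0 0]
t=8: x=[58.9700 55.9700 50.0900 52.5400 10.3900 6.0200 3.9800 0.0400 0.0000] k=[59 58 53 55 10 2 3 3 0]
t=9: x=[58.9900 57.9600 53.0700 54.5300 10.3700 2.0900 2.9900 2.9700 0.0300] k=[59 59 51 53 13 0 0 0 1]
t=10: x=[59.0000 58.9200 51.1000 52.5800 13.2700 0.1300 0.0000 0.0100 0.9900] k=[59 59 49 51 16 4 0 0 1]
t=11: x=[59.0000 58.9000 49.1200 50.6300 16.2300 4.0800 0.0400 0.0100 0.9900] k=[59 59 48 49 14 4 0 0 0]
t=12: x=[59.0000 58.8900 48.1200 48.6400 14.2500 4.0600 0.0400 0.0000 0.0000] k=[59 59 52 45 18 3 2 0 0]
t=13: x=[59.0000 58.9300 52.0000 44.8000 18.1200 3.1400 1.9900 0.0200 0.0000] k=[59 57 49 46 22 0 0 0 0]
t=14: x=[58.9800 56.9400 49.0500 45.7900 22.0200 0.2200 0.0000 0.0000 0.0000] k=[56 58 49 43 20 0 0 0 0]
t=15: x=[56.0200 57.8900 49.0300 42.8300 20.0300 0.2000 0.0000 0.0000 0.0000] k=[57 59 48 42 16 0 0 0 0]
t=16: x=[57.0200 58.8700 48.0500 41.8000 16.1000 0.1600 0.0000 0.0000 0.0000] k=[59 59 49 46 19 3 0 0 0]

0.7101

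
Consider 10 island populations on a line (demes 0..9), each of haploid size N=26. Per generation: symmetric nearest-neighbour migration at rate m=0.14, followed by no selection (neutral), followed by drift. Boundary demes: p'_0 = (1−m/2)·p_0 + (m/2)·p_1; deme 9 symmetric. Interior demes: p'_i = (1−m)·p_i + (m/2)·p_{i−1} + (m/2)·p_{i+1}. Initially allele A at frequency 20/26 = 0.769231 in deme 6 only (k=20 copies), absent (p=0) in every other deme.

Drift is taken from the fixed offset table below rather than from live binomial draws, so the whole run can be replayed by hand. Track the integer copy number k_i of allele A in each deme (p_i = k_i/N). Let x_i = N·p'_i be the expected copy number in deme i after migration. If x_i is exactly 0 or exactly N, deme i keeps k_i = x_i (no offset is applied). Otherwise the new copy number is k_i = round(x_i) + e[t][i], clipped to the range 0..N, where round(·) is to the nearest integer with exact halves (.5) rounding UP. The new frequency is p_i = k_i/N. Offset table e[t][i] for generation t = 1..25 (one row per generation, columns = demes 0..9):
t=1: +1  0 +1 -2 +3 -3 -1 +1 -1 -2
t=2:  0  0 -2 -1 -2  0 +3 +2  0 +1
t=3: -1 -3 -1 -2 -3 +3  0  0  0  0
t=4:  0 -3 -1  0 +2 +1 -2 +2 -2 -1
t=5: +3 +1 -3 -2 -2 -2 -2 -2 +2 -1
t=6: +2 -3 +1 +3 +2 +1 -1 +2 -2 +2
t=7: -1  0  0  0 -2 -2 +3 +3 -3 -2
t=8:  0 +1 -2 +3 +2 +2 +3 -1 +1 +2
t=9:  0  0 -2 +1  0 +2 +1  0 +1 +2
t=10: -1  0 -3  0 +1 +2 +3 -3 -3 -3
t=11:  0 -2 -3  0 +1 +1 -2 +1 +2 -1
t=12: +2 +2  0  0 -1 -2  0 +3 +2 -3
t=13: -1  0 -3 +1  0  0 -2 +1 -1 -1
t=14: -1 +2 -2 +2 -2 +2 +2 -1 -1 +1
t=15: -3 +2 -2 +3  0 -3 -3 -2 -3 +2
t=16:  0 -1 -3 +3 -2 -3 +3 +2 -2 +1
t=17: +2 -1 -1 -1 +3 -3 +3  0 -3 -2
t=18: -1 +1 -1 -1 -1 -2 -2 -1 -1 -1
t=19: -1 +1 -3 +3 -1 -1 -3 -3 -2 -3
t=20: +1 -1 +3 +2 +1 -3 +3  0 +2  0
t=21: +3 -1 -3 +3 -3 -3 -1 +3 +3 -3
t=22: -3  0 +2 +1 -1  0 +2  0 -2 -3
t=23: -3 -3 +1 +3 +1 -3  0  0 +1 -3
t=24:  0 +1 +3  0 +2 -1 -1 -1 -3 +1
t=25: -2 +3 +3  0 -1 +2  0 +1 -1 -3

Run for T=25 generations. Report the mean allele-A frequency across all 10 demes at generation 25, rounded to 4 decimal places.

t=0: k=[0 0 0 0 0 0 20 0 0 0]
t=1: x=[0.0000 0.0000 0.0000 0.0000 0.0000 1.4000 17.2000 1.4000 0.0000 0.0000] k=[0 0 0 0 0 0 16 2 0 0]
t=2: x=[0.0000 0.0000 0.0000 0.0000 0.0000 1.1200 13.9000 2.8400 0.1400 0.0000] k=[0 0 0 0 0 1 17 5 0 0]
t=3: x=[0.0000 0.0000 0.0000 0.0000 0.0700 2.0500 15.0400 5.4900 0.3500 0.0000] k=[0 0 0 0 0 5 15 5 0 0]
t=4: x=[0.0000 0.0000 0.0000 0.0000 0.3500 5.3500 13.6000 5.3500 0.3500 0.0000] k=[0 0 0 0 2 6 12 7 0 0]
t=5: x=[0.0000 0.0000 0.0000 0.1400 2.1400 6.1400 11.2300 6.8600 0.4900 0.0000] k=[0 0 0 0 0 4 9 5 2 0]
t=6: x=[0.0000 0.0000 0.0000 0.0000 0.2800 4.0700 8.3700 5.0700 2.0700 0.1400] k=[0 0 0 0 2 5 7 7 0 2]
t=7: x=[0.0000 0.0000 0.0000 0.1400 2.0700 4.9300 6.8600 6.5100 0.6300 1.8600] k=[0 0 0 0 0 3 10 10 0 0]
t=8: x=[0.0000 0.0000 0.0000 0.0000 0.2100 3.2800 9.5100 9.3000 0.7000 0.0000] k=[0 0 0 0 2 5 13 8 2 0]
t=9: x=[0.0000 0.0000 0.0000 0.1400 2.0700 5.3500 12.0900 7.9300 2.2800 0.1400] k=[0 0 0 1 2 7 13 8 3 2]
t=10: x=[0.0000 0.0000 0.0700 1.0000 2.2800 7.0700 12.2300 8.0000 3.2800 2.0700] k=[0 0 0 1 3 9 15 5 0 0]
t=11: x=[0.0000 0.0000 0.0700 1.0700 3.2800 9.0000 13.8800 5.3500 0.3500 0.0000] k=[0 0 0 1 4 10 12 6 2 0]
t=12: x=[0.0000 0.0000 0.0700 1.1400 4.2100 9.7200 11.4400 6.1400 2.1400 0.1400] k=[0 0 0 1 3 8 11 9 4 0]
t=13: x=[0.0000 0.0000 0.0700 1.0700 3.2100 7.8600 10.6500 8.7900 4.0700 0.2800] k=[0 0 0 2 3 8 9 10 3 0]
t=14: x=[0.0000 0.0000 0.1400 1.9300 3.2800 7.7200 9.0000 9.4400 3.2800 0.2100] k=[0 0 0 4 1 10 11 8 2 1]
t=15: x=[0.0000 0.0000 0.2800 3.5100 1.8400 9.4400 10.7200 7.7900 2.3500 1.0700] k=[0 0 0 7 2 6 8 6 0 3]
t=16: x=[0.0000 0.0000 0.4900 6.1600 2.6300 5.8600 7.7200 5.7200 0.6300 2.7900] k=[0 0 0 9 1 3 11 8 0 4]
t=17: x=[0.0000 0.0000 0.6300 7.8100 1.7000 3.4200 10.2300 7.6500 0.8400 3.7200] k=[0 0 0 7 5 0 13 8 0 2]
t=18: x=[0.0000 0.0000 0.4900 6.3700 4.7900 1.2600 11.7400 7.7900 0.7000 1.8600] k=[0 0 0 5 4 0 10 7 0 1]
t=19: x=[0.0000 0.0000 0.3500 4.5800 3.7900 0.9800 9.0900 6.7200 0.5600 0.9300] k=[0 0 0 8 3 0 6 4 0 0]
t=20: x=[0.0000 0.0000 0.5600 7.0900 3.1400 0.6300 5.4400 3.8600 0.2800 0.0000] k=[0 0 4 9 4 0 8 4 2 0]
t=21: x=[0.0000 0.2800 4.0700 8.3000 4.0700 0.8400 7.1600 4.1400 2.0000 0.1400] k=[0 0 1 11 1 0 6 7 5 0]
t=22: x=[0.0000 0.0700 1.6300 9.6000 1.6300 0.4900 5.6500 6.7900 4.7900 0.3500] k=[0 0 4 11 1 0 8 7 3 0]
t=23: x=[0.0000 0.2800 4.2100 9.8100 1.6300 0.6300 7.3700 6.7900 3.0700 0.2100] k=[0 0 5 13 3 0 7 7 4 0]
t=24: x=[0.0000 0.3500 5.2100 11.7400 3.4900 0.7000 6.5100 6.7900 3.9300 0.2800] k=[0 1 8 12 5 0 6 6 1 1]
t=25: x=[0.0700 1.4200 7.7900 11.2300 5.1400 0.7700 5.5800 5.6500 1.3500 1.0000] k=[0 4 11 11 4 3 6 7 0 0]

0.1769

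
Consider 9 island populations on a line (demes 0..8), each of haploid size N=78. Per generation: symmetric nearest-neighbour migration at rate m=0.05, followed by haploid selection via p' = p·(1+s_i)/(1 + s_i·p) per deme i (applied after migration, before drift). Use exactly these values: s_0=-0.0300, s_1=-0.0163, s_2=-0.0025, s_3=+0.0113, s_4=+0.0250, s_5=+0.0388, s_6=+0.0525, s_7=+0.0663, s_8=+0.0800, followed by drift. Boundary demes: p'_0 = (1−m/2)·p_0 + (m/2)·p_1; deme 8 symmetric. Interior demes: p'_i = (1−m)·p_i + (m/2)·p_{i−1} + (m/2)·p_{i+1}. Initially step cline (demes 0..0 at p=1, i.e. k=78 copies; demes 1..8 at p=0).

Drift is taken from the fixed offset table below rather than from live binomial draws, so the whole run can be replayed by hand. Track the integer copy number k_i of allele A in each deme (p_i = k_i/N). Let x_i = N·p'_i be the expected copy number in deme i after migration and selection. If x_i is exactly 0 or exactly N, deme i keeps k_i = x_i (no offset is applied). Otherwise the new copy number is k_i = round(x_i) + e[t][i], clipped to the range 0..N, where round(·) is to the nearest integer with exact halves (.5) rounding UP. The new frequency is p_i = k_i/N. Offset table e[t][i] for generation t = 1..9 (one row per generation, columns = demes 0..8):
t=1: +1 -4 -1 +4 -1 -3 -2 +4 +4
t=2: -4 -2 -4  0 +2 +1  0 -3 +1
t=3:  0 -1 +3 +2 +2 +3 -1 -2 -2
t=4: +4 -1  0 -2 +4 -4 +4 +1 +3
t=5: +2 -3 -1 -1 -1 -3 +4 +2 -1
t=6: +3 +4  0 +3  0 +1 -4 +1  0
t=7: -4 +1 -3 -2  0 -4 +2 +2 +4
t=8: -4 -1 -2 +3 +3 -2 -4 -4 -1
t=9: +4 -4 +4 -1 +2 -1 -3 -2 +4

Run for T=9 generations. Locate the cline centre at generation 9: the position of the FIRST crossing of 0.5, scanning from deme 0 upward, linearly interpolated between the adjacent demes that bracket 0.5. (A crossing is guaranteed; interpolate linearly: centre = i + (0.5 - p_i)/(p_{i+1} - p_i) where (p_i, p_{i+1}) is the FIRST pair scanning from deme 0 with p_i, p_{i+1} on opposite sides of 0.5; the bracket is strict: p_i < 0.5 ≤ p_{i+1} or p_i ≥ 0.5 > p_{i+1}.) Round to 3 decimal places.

0.411

t=0: k=[78 0 0 0 0 0 0 0 0]
t=1: x=[75.9912 1.9190 0.0000 0.0000 0.0000 0.0000 0.0000 0.0000 0.0000] k=[77 0 0 0 0 0 0 0 0]
t=2: x=[74.9880 1.8944 0.0000 0.0000 0.0000 0.0000 0.0000 0.0000 0.0000] k=[71 0 0 0 0 0 0 0 0]
t=3: x=[68.9850 1.7467 0.0000 0.0000 0.0000 0.0000 0.0000 0.0000 0.0000] k=[69 1 0 0 0 0 0 0 0]
t=4: x=[67.0157 2.6329 0.0249 0.0000 0.0000 0.0000 0.0000 0.0000 0.0000] k=[71 2 0 0 0 0 0 0 0]
t=5: x=[69.0362 3.6179 0.0499 0.0000 0.0000 0.0000 0.0000 0.0000 0.0000] k=[71 1 0 0 0 0 0 0 0]
t=6: x=[69.0106 2.6821 0.0249 0.0000 0.0000 0.0000 0.0000 0.0000 0.0000] k=[72 7 0 0 0 0 0 0 0]
t=7: x=[70.1629 8.3270 0.1746 0.0000 0.0000 0.0000 0.0000 0.0000 0.0000] k=[66 9 0 0 0 0 0 0 0]
t=8: x=[64.2331 10.0552 0.2244 0.0000 0.0000 0.0000 0.0000 0.0000 0.0000] k=[60 9 0 0 0 0 0 0 0]
t=9: x=[58.2796 9.9070 0.2244 0.0000 0.0000 0.0000 0.0000 0.0000 0.0000] k=[62 6 4 0 0 0 0 0 0]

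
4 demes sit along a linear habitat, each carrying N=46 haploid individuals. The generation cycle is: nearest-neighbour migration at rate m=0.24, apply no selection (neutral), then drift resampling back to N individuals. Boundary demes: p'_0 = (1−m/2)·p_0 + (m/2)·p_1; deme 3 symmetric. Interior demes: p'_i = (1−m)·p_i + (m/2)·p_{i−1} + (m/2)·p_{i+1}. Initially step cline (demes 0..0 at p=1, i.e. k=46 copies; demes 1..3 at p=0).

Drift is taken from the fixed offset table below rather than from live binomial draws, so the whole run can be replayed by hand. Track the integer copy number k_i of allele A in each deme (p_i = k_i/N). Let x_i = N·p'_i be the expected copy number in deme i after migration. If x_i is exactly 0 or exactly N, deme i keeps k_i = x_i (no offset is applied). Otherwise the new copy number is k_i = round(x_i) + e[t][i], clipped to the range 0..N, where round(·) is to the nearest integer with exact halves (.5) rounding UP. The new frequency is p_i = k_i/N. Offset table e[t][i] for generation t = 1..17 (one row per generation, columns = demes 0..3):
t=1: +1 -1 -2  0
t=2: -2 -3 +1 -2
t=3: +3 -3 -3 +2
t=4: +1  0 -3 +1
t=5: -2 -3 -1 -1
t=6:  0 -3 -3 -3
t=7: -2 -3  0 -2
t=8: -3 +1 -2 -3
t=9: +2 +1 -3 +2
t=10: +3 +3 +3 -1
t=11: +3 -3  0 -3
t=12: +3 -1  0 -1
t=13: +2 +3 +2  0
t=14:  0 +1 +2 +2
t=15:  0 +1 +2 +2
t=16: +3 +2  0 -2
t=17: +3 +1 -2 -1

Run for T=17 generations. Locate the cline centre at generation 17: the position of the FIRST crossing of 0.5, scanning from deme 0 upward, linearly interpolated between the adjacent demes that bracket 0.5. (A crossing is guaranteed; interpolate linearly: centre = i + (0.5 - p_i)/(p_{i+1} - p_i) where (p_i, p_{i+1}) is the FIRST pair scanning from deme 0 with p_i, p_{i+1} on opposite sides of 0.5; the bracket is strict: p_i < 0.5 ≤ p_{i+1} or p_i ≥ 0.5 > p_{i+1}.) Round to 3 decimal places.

t=0: k=[46 0 0 0]
t=1: x=[40.4800 5.5200 0.0000 0.0000] k=[41 5 0 0]
t=2: x=[36.6800 8.7200 0.6000 0.0000] k=[35 6 2 0]
t=3: x=[31.5200 9.0000 2.2400 0.2400] k=[35 6 0 2]
t=4: x=[31.5200 8.7600 0.9600 1.7600] k=[33 9 0 3]
t=5: x=[30.1200 10.8000 1.4400 2.6400] k=[28 8 0 2]
t=6: x=[25.6000 9.4400 1.2000 1.7600] k=[26 6 0 0]
t=7: x=[23.6000 7.6800 0.7200 0.0000] k=[22 5 1 0]
t=8: x=[19.9600 6.5600 1.3600 0.1200] k=[17 8 0 0]
t=9: x=[15.9200 8.1200 0.9600 0.0000] k=[18 9 0 0]
t=10: x=[16.9200 9.0000 1.0800 0.0000] k=[20 12 4 0]
t=11: x=[19.0400 12.0000 4.4800 0.4800] k=[22 9 4 0]
t=12: x=[20.4400 9.9600 4.1200 0.4800] k=[23 9 4 0]
t=13: x=[21.3200 10.0800 4.1200 0.4800] k=[23 13 6 0]
t=14: x=[21.8000 13.3600 6.1200 0.7200] k=[22 14 8 3]
t=15: x=[21.0400 14.2400 8.1200 3.6000] k=[21 15 10 6]
t=16: x=[20.2800 15.1200 10.1200 6.4800] k=[23 17 10 4]
t=17: x=[22.2800 16.8800 10.1200 4.7200] k=[25 18 8 4]

0.286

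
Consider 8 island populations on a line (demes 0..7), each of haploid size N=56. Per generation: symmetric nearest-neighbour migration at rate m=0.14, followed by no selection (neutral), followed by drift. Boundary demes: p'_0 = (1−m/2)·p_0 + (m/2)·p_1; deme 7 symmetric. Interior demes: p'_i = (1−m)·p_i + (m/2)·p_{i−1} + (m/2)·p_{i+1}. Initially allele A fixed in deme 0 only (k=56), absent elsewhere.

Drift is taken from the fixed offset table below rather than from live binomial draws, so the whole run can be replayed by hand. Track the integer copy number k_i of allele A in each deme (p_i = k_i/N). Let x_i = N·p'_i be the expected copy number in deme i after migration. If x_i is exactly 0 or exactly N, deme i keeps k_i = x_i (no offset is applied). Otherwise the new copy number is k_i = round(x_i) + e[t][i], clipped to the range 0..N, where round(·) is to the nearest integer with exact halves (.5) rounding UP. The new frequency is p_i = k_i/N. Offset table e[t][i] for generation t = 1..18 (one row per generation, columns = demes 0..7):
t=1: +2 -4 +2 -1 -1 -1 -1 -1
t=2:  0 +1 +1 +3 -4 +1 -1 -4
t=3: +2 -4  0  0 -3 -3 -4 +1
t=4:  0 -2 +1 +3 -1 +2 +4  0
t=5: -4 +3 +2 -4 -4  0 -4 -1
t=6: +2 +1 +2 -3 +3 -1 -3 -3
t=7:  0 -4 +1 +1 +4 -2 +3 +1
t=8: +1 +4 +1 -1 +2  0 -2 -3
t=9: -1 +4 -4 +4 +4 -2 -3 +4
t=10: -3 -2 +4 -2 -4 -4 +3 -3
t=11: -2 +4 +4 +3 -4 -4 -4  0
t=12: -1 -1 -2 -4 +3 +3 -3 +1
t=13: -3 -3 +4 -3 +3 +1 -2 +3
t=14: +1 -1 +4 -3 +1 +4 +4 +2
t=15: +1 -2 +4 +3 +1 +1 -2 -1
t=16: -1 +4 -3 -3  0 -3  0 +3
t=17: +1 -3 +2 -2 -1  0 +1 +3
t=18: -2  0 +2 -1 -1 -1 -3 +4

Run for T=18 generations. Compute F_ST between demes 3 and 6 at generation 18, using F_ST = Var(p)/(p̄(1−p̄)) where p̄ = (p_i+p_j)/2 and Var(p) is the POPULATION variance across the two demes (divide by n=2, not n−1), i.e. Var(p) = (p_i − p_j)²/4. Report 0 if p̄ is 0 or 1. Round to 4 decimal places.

0.0182

t=0: k=[56 0 0 0 0 0 0 0]
t=1: x=[52.0800 3.9200 0.0000 0.0000 0.0000 0.0000 0.0000 0.0000] k=[54 0 0 0 0 0 0 0]
t=2: x=[50.2200 3.7800 0.0000 0.0000 0.0000 0.0000 0.0000 0.0000] k=[50 5 0 0 0 0 0 0]
t=3: x=[46.8500 7.8000 0.3500 0.0000 0.0000 0.0000 0.0000 0.0000] k=[49 4 0 0 0 0 0 0]
t=4: x=[45.8500 6.8700 0.2800 0.0000 0.0000 0.0000 0.0000 0.0000] k=[46 5 1 0 0 0 0 0]
t=5: x=[43.1300 7.5900 1.2100 0.0700 0.0000 0.0000 0.0000 0.0000] k=[39 11 3 0 0 0 0 0]
t=6: x=[37.0400 12.4000 3.3500 0.2100 0.0000 0.0000 0.0000 0.0000] k=[39 13 5 0 0 0 0 0]
t=7: x=[37.1800 14.2600 5.2100 0.3500 0.0000 0.0000 0.0000 0.0000] k=[37 10 6 1 0 0 0 0]
t=8: x=[35.1100 11.6100 5.9300 1.2800 0.0700 0.0000 0.0000 0.0000] k=[36 16 7 0 2 0 0 0]
t=9: x=[34.6000 16.7700 7.1400 0.6300 1.7200 0.1400 0.0000 0.0000] k=[34 21 3 5 6 0 0 0]
t=10: x=[33.0900 20.6500 4.4000 4.9300 5.5100 0.4200 0.0000 0.0000] k=[30 19 8 3 2 0 0 0]
t=11: x=[29.2300 19.0000 8.4200 3.2800 1.9300 0.1400 0.0000 0.0000] k=[27 23 12 6 0 0 0 0]
t=12: x=[26.7200 22.5100 12.3500 6.0000 0.4200 0.0000 0.0000 0.0000] k=[26 22 10 2 3 0 0 0]
t=13: x=[25.7200 21.4400 10.2800 2.6300 2.7200 0.2100 0.0000 0.0000] k=[23 18 14 0 6 1 0 0]
t=14: x=[22.6500 18.0700 13.3000 1.4000 5.2300 1.2800 0.0700 0.0000] k=[24 17 17 0 6 5 4 0]
t=15: x=[23.5100 17.4900 15.8100 1.6100 5.5100 5.0000 3.7900 0.2800] k=[25 15 20 5 7 6 2 0]
t=16: x=[24.3000 16.0500 18.6000 6.1900 6.7900 5.7900 2.1400 0.1400] k=[23 20 16 3 7 3 2 3]
t=17: x=[22.7900 19.9300 15.3700 4.1900 6.4400 3.2100 2.1400 2.9300] k=[24 17 17 2 5 3 3 6]
t=18: x=[23.5100 17.4900 15.9500 3.2600 4.6500 3.1400 3.2100 5.7900] k=[22 17 18 2 4 2 0 10]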